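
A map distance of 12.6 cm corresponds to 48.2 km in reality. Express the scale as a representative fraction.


ground = 48.2 km = 4820000 cm; RF denominator = ground / map = 4820000 / 12.6 ≈ 382540; RF = 1:382540

1:382540


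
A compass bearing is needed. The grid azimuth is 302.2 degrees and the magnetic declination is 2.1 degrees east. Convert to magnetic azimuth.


magnetic azimuth = grid azimuth - declination (east +ve)
mag_az = 302.2 - 2.1 = 300.1 degrees

300.1 degrees


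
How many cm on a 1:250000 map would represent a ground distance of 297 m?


map_cm = 297 * 100 / 250000 = 0.1188 cm ≈ 0.12 cm

0.12 cm


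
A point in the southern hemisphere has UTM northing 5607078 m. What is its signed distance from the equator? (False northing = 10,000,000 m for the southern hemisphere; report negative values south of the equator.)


For southern: actual = 5607078 - 10000000 = -4392922 m

-4392922 m


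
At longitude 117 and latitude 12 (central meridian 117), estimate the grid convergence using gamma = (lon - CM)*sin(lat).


gamma = (117 - 117) * sin(12) = 0 * 0.207912 = 0.0 degrees

0.0 degrees


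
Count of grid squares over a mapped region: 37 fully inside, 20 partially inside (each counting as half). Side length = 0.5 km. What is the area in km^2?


effective squares = 37 + 20 * 0.5 = 47.0
area = 47.0 * 0.25 = 11.75 km^2

11.75 km^2


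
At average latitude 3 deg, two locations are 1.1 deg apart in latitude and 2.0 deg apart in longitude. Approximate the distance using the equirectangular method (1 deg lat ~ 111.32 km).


dlat_km = 1.1 * 111.32 = 122.452
dlon_km = 2.0 * 111.32 * cos(3) ≈ 222.335
dist = sqrt(122.452^2 + 222.335^2) ≈ 253.8 km

253.8 km


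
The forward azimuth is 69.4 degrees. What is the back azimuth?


back azimuth = (69.4 + 180) mod 360 = 249.4 degrees

249.4 degrees


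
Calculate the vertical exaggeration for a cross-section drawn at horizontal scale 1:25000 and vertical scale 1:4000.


VE = horizontal_scale / vertical_scale = 25000 / 4000 = 6.25

6.25x


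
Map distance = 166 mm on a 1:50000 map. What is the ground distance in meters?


ground = 166 mm * 50000 / 1000 = 8300.0 m

8300.0 m


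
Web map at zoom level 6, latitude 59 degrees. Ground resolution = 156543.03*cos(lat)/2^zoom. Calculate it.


res = 156543.03 * cos(59) / 2^6 = 156543.03 * 0.51503807 / 64 = 1259.78 m/pixel

1259.78 m/pixel


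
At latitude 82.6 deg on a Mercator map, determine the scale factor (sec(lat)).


SF = 1 / cos(82.6) = 1 / 0.128796 = 7.764

7.764


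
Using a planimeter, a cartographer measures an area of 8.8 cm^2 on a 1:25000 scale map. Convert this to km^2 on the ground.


ground_area = 8.8 * (25000/100)^2 = 550000.0 m^2 = 0.55 km^2

0.55 km^2


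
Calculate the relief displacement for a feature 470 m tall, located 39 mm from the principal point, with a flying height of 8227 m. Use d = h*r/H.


d = h * r / H = 470 * 39 / 8227 = 2.23 mm

2.23 mm


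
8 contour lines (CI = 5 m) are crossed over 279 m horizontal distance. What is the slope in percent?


elevation change = 8 * 5 = 40 m
slope = 40 / 279 * 100 = 14.3%

14.3%


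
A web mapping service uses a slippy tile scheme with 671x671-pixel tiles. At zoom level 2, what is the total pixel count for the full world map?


tiles per axis = 2^2 = 4
total tiles = 4^2 = 16
pixels per axis = 4 * 671 = 2684
total pixels = 2684^2 = 7203856

7203856 pixels


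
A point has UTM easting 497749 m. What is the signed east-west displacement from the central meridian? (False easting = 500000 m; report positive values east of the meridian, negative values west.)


displacement = 497749 - 500000 = -2251 m

-2251 m


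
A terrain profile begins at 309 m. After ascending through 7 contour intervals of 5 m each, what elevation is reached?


elevation = 309 + 7 * 5 = 344 m

344 m


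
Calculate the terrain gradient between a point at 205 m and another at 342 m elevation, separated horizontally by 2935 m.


gradient = (342 - 205) / 2935 = 137 / 2935 = 0.0467

0.0467


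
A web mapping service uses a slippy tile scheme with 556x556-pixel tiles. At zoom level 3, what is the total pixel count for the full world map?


tiles per axis = 2^3 = 8
total tiles = 8^2 = 64
pixels per axis = 8 * 556 = 4448
total pixels = 4448^2 = 19784704

19784704 pixels


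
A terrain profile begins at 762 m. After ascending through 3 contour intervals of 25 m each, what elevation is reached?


elevation = 762 + 3 * 25 = 837 m

837 m


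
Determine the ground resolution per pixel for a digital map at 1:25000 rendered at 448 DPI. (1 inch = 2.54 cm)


pixel_cm = 2.54 / 448 ≈ 0.00567 cm
ground = pixel_cm * 25000 / 100 = 2.54 * 25000 / (448 * 100) = 63500 / 44800 ≈ 1.42 m

1.42 m


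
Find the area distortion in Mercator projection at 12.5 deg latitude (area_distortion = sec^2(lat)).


area_distortion = 1/cos^2(12.5) = 1.049

1.049


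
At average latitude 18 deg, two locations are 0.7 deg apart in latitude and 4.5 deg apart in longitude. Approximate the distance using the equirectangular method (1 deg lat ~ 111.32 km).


dlat_km = 0.7 * 111.32 = 77.924
dlon_km = 4.5 * 111.32 * cos(18) ≈ 476.422
dist = sqrt(77.924^2 + 476.422^2) ≈ 482.8 km

482.8 km


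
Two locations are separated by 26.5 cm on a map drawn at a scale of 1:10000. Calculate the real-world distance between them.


ground = 26.5 cm * 10000 / 100 = 2650.0 m = 2.65 km

2.65 km


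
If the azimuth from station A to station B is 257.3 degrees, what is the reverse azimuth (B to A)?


back azimuth = (257.3 + 180) mod 360 = 77.3 degrees

77.3 degrees


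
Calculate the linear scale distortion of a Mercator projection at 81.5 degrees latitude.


SF = 1 / cos(81.5) = 1 / 0.147809 = 6.765

6.765


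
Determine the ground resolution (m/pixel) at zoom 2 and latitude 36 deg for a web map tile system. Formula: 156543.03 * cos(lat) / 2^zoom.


res = 156543.03 * cos(36) / 2^2 = 156543.03 * 0.80901699 / 4 = 31661.49 m/pixel

31661.49 m/pixel


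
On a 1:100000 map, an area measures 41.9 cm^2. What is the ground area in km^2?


ground_area = 41.9 * (100000/100)^2 = 41900000.0 m^2 = 41.9 km^2

41.9 km^2


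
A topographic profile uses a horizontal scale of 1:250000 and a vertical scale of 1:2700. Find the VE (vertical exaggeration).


VE = horizontal_scale / vertical_scale = 250000 / 2700 ≈ 92.6

92.6x


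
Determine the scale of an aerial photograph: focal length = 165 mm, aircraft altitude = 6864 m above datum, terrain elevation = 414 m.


scale = f / (H - h) = 165 mm / 6450 m = 165 / 6450000 = 1:39091

1:39091


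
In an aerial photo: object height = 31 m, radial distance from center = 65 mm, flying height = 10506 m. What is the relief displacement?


d = h * r / H = 31 * 65 / 10506 = 0.19 mm

0.19 mm


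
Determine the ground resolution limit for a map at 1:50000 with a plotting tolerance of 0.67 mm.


ground = 0.67 mm * 50000 / 1000 = 33.5 m

33.5 m


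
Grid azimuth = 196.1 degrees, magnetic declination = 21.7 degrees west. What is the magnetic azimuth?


magnetic azimuth = grid azimuth - declination (east +ve)
mag_az = 196.1 - -21.7 = 217.8 degrees

217.8 degrees


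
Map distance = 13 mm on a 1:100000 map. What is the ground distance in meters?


ground = 13 mm * 100000 / 1000 = 1300.0 m

1300.0 m


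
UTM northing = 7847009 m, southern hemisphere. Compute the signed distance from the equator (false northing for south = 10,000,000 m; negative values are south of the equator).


For southern: actual = 7847009 - 10000000 = -2152991 m

-2152991 m


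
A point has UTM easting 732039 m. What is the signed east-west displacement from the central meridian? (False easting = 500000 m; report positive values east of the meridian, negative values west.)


displacement = 732039 - 500000 = 232039 m

232039 m


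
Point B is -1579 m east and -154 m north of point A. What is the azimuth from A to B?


az = atan2(-1579, -154) = -95.6 deg
adjusted to 0-360: 264.4 degrees

264.4 degrees


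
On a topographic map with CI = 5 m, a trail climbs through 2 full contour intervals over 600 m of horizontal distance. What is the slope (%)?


elevation change = 2 * 5 = 10 m
slope = 10 / 600 * 100 = 1.7%

1.7%


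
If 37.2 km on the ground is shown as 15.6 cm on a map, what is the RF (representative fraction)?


ground = 37.2 km = 3720000 cm; RF denominator = ground / map = 3720000 / 15.6 ≈ 238462; RF = 1:238462

1:238462


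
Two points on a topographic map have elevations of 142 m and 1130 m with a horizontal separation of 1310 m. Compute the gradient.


gradient = (1130 - 142) / 1310 = 988 / 1310 = 0.7542

0.7542


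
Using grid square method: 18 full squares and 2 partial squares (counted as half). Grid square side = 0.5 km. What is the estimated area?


effective squares = 18 + 2 * 0.5 = 19.0
area = 19.0 * 0.25 = 4.75 km^2

4.75 km^2


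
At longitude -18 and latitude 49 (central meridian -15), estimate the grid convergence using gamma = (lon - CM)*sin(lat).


gamma = (-18 - -15) * sin(49) = -3 * 0.75471 = -2.264 degrees

-2.264 degrees


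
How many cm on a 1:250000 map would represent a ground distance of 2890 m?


map_cm = 2890 * 100 / 250000 = 1.156 cm ≈ 1.16 cm

1.16 cm


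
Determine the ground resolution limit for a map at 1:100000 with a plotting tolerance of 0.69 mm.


ground = 0.69 mm * 100000 / 1000 = 69.0 m

69.0 m


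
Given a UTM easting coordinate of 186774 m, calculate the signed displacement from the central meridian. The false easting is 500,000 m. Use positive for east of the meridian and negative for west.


displacement = 186774 - 500000 = -313226 m

-313226 m


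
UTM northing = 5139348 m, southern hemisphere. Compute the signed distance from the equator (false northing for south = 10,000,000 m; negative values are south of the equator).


For southern: actual = 5139348 - 10000000 = -4860652 m

-4860652 m


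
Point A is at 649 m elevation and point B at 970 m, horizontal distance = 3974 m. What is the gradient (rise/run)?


gradient = (970 - 649) / 3974 = 321 / 3974 = 0.0808

0.0808


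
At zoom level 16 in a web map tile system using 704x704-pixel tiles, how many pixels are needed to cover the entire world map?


tiles per axis = 2^16 = 65536
total tiles = 65536^2 = 4294967296
pixels per axis = 65536 * 704 = 46137344
total pixels = 46137344^2 = 2128654511374336

2128654511374336 pixels


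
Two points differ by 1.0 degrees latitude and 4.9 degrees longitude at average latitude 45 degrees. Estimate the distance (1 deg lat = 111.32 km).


dlat_km = 1.0 * 111.32 = 111.32
dlon_km = 4.9 * 111.32 * cos(45) ≈ 385.704
dist = sqrt(111.32^2 + 385.704^2) ≈ 401.4 km

401.4 km


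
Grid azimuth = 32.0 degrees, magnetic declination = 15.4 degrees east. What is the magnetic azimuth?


magnetic azimuth = grid azimuth - declination (east +ve)
mag_az = 32.0 - 15.4 = 16.6 degrees

16.6 degrees


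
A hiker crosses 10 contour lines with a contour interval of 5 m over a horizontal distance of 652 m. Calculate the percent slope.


elevation change = 10 * 5 = 50 m
slope = 50 / 652 * 100 = 7.7%

7.7%


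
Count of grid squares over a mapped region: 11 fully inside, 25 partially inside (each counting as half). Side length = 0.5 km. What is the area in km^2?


effective squares = 11 + 25 * 0.5 = 23.5
area = 23.5 * 0.25 = 5.875 km^2

5.875 km^2


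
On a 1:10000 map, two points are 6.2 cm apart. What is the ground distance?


ground = 6.2 cm * 10000 / 100 = 620.0 m

620.0 m


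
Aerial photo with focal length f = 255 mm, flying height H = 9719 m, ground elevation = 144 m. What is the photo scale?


scale = f / (H - h) = 255 mm / 9575 m = 255 / 9575000 = 1:37549

1:37549


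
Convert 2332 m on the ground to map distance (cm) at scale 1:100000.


map_cm = 2332 * 100 / 100000 = 2.332 cm ≈ 2.33 cm

2.33 cm


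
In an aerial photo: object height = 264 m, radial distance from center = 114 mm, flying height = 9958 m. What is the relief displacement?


d = h * r / H = 264 * 114 / 9958 = 3.02 mm

3.02 mm


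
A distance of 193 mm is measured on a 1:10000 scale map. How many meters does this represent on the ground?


ground = 193 mm * 10000 / 1000 = 1930.0 m

1930.0 m


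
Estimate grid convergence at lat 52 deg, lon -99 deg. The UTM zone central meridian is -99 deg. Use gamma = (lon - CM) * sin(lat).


gamma = (-99 - -99) * sin(52) = 0 * 0.788011 = 0.0 degrees

0.0 degrees


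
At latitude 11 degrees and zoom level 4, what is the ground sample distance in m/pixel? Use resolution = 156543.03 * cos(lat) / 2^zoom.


res = 156543.03 * cos(11) / 2^4 = 156543.03 * 0.98162718 / 16 = 9604.18 m/pixel

9604.18 m/pixel


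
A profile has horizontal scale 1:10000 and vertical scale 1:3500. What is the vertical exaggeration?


VE = horizontal_scale / vertical_scale = 10000 / 3500 ≈ 2.9

2.9x


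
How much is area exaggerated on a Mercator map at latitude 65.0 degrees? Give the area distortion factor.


area_distortion = 1/cos^2(65.0) = 5.599

5.599


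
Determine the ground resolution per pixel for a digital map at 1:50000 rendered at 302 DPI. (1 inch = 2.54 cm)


pixel_cm = 2.54 / 302 ≈ 0.008411 cm
ground = pixel_cm * 50000 / 100 = 2.54 * 50000 / (302 * 100) = 127000 / 30200 ≈ 4.21 m

4.21 m


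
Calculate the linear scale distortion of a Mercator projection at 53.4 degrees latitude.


SF = 1 / cos(53.4) = 1 / 0.596225 = 1.677

1.677


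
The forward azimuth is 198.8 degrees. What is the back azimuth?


back azimuth = (198.8 + 180) mod 360 = 18.8 degrees

18.8 degrees


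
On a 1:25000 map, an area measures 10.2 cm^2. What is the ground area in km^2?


ground_area = 10.2 * (25000/100)^2 = 637500.0 m^2 = 0.6375 km^2 ≈ 0.638 km^2

0.638 km^2


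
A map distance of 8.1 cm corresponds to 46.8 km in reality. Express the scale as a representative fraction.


ground = 46.8 km = 4680000 cm; RF denominator = ground / map = 4680000 / 8.1 ≈ 577778; RF = 1:577778

1:577778


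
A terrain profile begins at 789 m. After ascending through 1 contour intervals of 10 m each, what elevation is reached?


elevation = 789 + 1 * 10 = 799 m

799 m


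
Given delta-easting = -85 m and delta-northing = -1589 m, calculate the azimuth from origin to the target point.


az = atan2(-85, -1589) = -176.9 deg
adjusted to 0-360: 183.1 degrees

183.1 degrees


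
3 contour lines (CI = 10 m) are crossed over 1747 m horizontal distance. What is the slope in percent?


elevation change = 3 * 10 = 30 m
slope = 30 / 1747 * 100 = 1.7%

1.7%


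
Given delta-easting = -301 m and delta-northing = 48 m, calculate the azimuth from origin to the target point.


az = atan2(-301, 48) = -80.9 deg
adjusted to 0-360: 279.1 degrees

279.1 degrees


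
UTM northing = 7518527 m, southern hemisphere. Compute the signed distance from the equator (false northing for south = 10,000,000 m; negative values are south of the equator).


For southern: actual = 7518527 - 10000000 = -2481473 m

-2481473 m


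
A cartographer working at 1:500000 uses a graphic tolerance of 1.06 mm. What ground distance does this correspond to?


ground = 1.06 mm * 500000 / 1000 = 530.0 m

530.0 m


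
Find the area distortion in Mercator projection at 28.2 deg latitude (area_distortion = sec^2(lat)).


area_distortion = 1/cos^2(28.2) = 1.288

1.288


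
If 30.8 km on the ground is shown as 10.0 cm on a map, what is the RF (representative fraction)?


ground = 30.8 km = 3080000 cm; RF denominator = ground / map = 3080000 / 10.0 = 308000; RF = 1:308000

1:308000


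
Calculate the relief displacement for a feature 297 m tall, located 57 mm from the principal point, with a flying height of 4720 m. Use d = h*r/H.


d = h * r / H = 297 * 57 / 4720 = 3.59 mm

3.59 mm


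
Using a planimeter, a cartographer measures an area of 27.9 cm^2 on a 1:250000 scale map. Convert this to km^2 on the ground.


ground_area = 27.9 * (250000/100)^2 = 174375000.0 m^2 = 174.375 km^2

174.375 km^2


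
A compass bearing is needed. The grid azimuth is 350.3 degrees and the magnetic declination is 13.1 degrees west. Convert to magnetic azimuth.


magnetic azimuth = grid azimuth - declination (east +ve)
mag_az = 350.3 - -13.1 = 3.4 degrees

3.4 degrees


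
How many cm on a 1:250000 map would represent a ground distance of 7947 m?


map_cm = 7947 * 100 / 250000 = 3.1788 cm ≈ 3.18 cm

3.18 cm


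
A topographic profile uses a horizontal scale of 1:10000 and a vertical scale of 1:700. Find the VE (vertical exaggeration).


VE = horizontal_scale / vertical_scale = 10000 / 700 ≈ 14.3

14.3x


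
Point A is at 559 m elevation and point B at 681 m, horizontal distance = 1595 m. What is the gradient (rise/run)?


gradient = (681 - 559) / 1595 = 122 / 1595 = 0.0765

0.0765


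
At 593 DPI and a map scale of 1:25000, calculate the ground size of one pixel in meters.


pixel_cm = 2.54 / 593 ≈ 0.004283 cm
ground = pixel_cm * 25000 / 100 = 2.54 * 25000 / (593 * 100) = 63500 / 59300 ≈ 1.07 m

1.07 m


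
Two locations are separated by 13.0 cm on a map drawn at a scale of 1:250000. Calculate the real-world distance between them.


ground = 13.0 cm * 250000 / 100 = 32500.0 m = 32.5 km

32.5 km


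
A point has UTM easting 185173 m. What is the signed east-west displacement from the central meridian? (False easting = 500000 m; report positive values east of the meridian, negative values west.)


displacement = 185173 - 500000 = -314827 m

-314827 m


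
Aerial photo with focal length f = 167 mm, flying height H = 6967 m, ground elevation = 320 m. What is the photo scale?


scale = f / (H - h) = 167 mm / 6647 m = 167 / 6647000 = 1:39802

1:39802


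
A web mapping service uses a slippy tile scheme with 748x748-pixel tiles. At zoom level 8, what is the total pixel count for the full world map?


tiles per axis = 2^8 = 256
total tiles = 256^2 = 65536
pixels per axis = 256 * 748 = 191488
total pixels = 191488^2 = 36667654144

36667654144 pixels


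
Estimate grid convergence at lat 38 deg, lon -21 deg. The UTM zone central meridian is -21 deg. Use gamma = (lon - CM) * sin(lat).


gamma = (-21 - -21) * sin(38) = 0 * 0.615661 = 0.0 degrees

0.0 degrees


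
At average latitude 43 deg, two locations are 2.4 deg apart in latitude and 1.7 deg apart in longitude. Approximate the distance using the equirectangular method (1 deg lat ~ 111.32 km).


dlat_km = 2.4 * 111.32 = 267.168
dlon_km = 1.7 * 111.32 * cos(43) ≈ 138.404
dist = sqrt(267.168^2 + 138.404^2) ≈ 300.9 km

300.9 km


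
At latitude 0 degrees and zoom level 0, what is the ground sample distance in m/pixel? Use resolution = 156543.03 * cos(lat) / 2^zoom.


res = 156543.03 * cos(0) / 2^0 = 156543.03 * 1.0 / 1 = 156543.03 m/pixel

156543.03 m/pixel


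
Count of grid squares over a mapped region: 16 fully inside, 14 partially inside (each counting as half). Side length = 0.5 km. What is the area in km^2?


effective squares = 16 + 14 * 0.5 = 23.0
area = 23.0 * 0.25 = 5.75 km^2

5.75 km^2


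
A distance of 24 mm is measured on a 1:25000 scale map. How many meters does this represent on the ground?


ground = 24 mm * 25000 / 1000 = 600.0 m

600.0 m


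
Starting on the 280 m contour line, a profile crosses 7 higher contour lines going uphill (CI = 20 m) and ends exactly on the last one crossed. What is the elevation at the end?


elevation = 280 + 7 * 20 = 420 m

420 m


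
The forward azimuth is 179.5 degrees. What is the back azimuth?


back azimuth = (179.5 + 180) mod 360 = 359.5 degrees

359.5 degrees


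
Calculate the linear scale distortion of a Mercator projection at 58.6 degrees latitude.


SF = 1 / cos(58.6) = 1 / 0.52101 = 1.919

1.919


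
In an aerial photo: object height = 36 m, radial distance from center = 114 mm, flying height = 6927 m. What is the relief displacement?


d = h * r / H = 36 * 114 / 6927 = 0.59 mm

0.59 mm


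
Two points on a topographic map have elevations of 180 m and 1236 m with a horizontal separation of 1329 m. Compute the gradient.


gradient = (1236 - 180) / 1329 = 1056 / 1329 = 0.7946

0.7946


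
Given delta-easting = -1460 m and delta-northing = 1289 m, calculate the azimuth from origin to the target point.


az = atan2(-1460, 1289) = -48.6 deg
adjusted to 0-360: 311.4 degrees

311.4 degrees


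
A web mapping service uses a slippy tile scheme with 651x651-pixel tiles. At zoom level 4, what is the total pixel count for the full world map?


tiles per axis = 2^4 = 16
total tiles = 16^2 = 256
pixels per axis = 16 * 651 = 10416
total pixels = 10416^2 = 108493056

108493056 pixels


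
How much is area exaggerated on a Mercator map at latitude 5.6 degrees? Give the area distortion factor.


area_distortion = 1/cos^2(5.6) = 1.01

1.01


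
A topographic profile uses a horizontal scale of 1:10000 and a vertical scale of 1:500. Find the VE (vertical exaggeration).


VE = horizontal_scale / vertical_scale = 10000 / 500 = 20.0

20.0x


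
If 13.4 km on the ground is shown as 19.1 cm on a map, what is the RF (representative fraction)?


ground = 13.4 km = 1340000 cm; RF denominator = ground / map = 1340000 / 19.1 ≈ 70157; RF = 1:70157

1:70157


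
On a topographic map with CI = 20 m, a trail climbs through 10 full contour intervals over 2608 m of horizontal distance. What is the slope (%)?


elevation change = 10 * 20 = 200 m
slope = 200 / 2608 * 100 = 7.7%

7.7%


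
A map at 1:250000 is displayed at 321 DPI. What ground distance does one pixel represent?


pixel_cm = 2.54 / 321 ≈ 0.007913 cm
ground = pixel_cm * 250000 / 100 = 2.54 * 250000 / (321 * 100) = 635000 / 32100 ≈ 19.78 m

19.78 m


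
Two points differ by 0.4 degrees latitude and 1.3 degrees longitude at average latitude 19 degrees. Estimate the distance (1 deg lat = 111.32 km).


dlat_km = 0.4 * 111.32 = 44.528
dlon_km = 1.3 * 111.32 * cos(19) ≈ 136.832
dist = sqrt(44.528^2 + 136.832^2) ≈ 143.9 km

143.9 km


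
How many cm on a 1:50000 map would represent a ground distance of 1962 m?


map_cm = 1962 * 100 / 50000 = 3.924 cm ≈ 3.92 cm

3.92 cm


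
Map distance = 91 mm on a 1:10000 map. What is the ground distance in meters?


ground = 91 mm * 10000 / 1000 = 910.0 m

910.0 m


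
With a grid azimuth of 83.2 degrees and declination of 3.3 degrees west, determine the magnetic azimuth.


magnetic azimuth = grid azimuth - declination (east +ve)
mag_az = 83.2 - -3.3 = 86.5 degrees

86.5 degrees


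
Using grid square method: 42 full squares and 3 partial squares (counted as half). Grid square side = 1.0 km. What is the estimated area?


effective squares = 42 + 3 * 0.5 = 43.5
area = 43.5 * 1.0 = 43.5 km^2

43.5 km^2


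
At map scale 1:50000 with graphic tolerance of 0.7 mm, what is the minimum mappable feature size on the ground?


ground = 0.7 mm * 50000 / 1000 = 35.0 m

35.0 m


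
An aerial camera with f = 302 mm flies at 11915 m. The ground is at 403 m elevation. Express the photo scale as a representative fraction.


scale = f / (H - h) = 302 mm / 11512 m = 302 / 11512000 = 1:38119

1:38119


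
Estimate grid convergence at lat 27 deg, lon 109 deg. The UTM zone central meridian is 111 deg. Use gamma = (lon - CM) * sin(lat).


gamma = (109 - 111) * sin(27) = -2 * 0.45399 = -0.908 degrees

-0.908 degrees


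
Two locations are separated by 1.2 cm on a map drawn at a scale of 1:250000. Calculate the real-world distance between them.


ground = 1.2 cm * 250000 / 100 = 3000.0 m = 3.0 km

3.0 km


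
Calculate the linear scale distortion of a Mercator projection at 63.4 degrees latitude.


SF = 1 / cos(63.4) = 1 / 0.447759 = 2.233

2.233


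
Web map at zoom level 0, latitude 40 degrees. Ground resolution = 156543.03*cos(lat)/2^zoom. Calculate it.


res = 156543.03 * cos(40) / 2^0 = 156543.03 * 0.76604444 / 1 = 119918.92 m/pixel

119918.92 m/pixel


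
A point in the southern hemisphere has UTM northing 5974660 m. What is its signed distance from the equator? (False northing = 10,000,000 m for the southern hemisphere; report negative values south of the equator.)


For southern: actual = 5974660 - 10000000 = -4025340 m

-4025340 m


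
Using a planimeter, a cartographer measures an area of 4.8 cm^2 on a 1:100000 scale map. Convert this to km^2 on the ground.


ground_area = 4.8 * (100000/100)^2 = 4800000.0 m^2 = 4.8 km^2

4.8 km^2


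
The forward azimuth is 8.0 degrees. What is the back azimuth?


back azimuth = (8.0 + 180) mod 360 = 188.0 degrees

188.0 degrees


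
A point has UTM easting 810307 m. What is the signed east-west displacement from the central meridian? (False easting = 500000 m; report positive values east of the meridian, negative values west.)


displacement = 810307 - 500000 = 310307 m

310307 m


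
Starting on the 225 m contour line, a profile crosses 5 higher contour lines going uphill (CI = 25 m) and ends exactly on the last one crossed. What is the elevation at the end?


elevation = 225 + 5 * 25 = 350 m

350 m


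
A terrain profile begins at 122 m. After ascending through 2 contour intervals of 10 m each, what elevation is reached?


elevation = 122 + 2 * 10 = 142 m

142 m


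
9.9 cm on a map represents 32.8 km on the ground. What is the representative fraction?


ground = 32.8 km = 3280000 cm; RF denominator = ground / map = 3280000 / 9.9 ≈ 331313; RF = 1:331313

1:331313


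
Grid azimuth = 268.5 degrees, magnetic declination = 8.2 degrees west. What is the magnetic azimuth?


magnetic azimuth = grid azimuth - declination (east +ve)
mag_az = 268.5 - -8.2 = 276.7 degrees

276.7 degrees


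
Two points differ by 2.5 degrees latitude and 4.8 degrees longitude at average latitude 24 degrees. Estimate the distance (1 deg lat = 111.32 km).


dlat_km = 2.5 * 111.32 = 278.3
dlon_km = 4.8 * 111.32 * cos(24) ≈ 488.14
dist = sqrt(278.3^2 + 488.14^2) ≈ 561.9 km

561.9 km


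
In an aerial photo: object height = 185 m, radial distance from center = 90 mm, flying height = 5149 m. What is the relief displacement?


d = h * r / H = 185 * 90 / 5149 = 3.23 mm

3.23 mm


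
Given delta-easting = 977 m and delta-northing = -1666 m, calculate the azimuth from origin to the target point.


az = atan2(977, -1666) = 149.6 deg
adjusted to 0-360: 149.6 degrees

149.6 degrees


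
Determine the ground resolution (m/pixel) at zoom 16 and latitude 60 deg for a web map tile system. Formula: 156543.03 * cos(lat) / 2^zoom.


res = 156543.03 * cos(60) / 2^16 = 156543.03 * 0.5 / 65536 = 1.19 m/pixel

1.19 m/pixel


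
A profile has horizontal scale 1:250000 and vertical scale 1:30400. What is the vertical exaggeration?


VE = horizontal_scale / vertical_scale = 250000 / 30400 ≈ 8.2

8.2x


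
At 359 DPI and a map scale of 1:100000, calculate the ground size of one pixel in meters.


pixel_cm = 2.54 / 359 ≈ 0.007075 cm
ground = pixel_cm * 100000 / 100 = 2.54 * 100000 / (359 * 100) = 254000 / 35900 ≈ 7.08 m

7.08 m


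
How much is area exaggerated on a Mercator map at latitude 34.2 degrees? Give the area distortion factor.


area_distortion = 1/cos^2(34.2) = 1.462

1.462


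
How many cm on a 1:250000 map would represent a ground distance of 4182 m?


map_cm = 4182 * 100 / 250000 = 1.6728 cm ≈ 1.67 cm

1.67 cm


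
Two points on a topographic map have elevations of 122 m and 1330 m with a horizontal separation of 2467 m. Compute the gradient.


gradient = (1330 - 122) / 2467 = 1208 / 2467 = 0.4897

0.4897


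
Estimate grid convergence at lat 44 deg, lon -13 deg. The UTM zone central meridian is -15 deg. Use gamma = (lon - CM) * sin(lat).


gamma = (-13 - -15) * sin(44) = 2 * 0.694658 = 1.389 degrees

1.389 degrees


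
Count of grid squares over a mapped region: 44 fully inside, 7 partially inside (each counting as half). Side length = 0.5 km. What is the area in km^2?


effective squares = 44 + 7 * 0.5 = 47.5
area = 47.5 * 0.25 = 11.875 km^2

11.875 km^2


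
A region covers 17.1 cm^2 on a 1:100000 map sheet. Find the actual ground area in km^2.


ground_area = 17.1 * (100000/100)^2 = 17100000.0 m^2 = 17.1 km^2

17.1 km^2


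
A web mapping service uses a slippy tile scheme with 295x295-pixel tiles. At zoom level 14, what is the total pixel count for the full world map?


tiles per axis = 2^14 = 16384
total tiles = 16384^2 = 268435456
pixels per axis = 16384 * 295 = 4833280
total pixels = 4833280^2 = 23360595558400

23360595558400 pixels


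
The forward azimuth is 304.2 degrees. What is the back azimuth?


back azimuth = (304.2 + 180) mod 360 = 124.2 degrees

124.2 degrees


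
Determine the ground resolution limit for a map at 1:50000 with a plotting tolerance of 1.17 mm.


ground = 1.17 mm * 50000 / 1000 = 58.5 m

58.5 m


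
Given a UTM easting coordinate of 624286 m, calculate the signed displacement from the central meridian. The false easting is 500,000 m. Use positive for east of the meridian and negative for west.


displacement = 624286 - 500000 = 124286 m

124286 m


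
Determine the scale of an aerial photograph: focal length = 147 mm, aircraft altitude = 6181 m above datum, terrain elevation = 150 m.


scale = f / (H - h) = 147 mm / 6031 m = 147 / 6031000 = 1:41027

1:41027


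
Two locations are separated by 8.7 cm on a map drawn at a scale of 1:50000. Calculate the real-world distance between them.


ground = 8.7 cm * 50000 / 100 = 4350.0 m = 4.35 km

4.35 km


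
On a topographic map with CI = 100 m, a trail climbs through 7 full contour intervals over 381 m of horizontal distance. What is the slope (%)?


elevation change = 7 * 100 = 700 m
slope = 700 / 381 * 100 = 183.7%

183.7%


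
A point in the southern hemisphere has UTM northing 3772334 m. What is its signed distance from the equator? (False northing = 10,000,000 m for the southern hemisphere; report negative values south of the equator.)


For southern: actual = 3772334 - 10000000 = -6227666 m

-6227666 m


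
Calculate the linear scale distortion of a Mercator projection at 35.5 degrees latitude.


SF = 1 / cos(35.5) = 1 / 0.814116 = 1.228

1.228


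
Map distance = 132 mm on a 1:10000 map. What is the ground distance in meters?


ground = 132 mm * 10000 / 1000 = 1320.0 m

1320.0 m


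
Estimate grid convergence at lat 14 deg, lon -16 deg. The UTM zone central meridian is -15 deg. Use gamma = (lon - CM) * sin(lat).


gamma = (-16 - -15) * sin(14) = -1 * 0.241922 = -0.242 degrees

-0.242 degrees


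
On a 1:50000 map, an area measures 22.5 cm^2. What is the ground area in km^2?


ground_area = 22.5 * (50000/100)^2 = 5625000.0 m^2 = 5.625 km^2

5.625 km^2


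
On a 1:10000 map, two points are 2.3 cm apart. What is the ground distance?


ground = 2.3 cm * 10000 / 100 = 230.0 m

230.0 m


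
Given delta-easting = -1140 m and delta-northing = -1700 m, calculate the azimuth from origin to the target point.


az = atan2(-1140, -1700) = -146.2 deg
adjusted to 0-360: 213.8 degrees

213.8 degrees


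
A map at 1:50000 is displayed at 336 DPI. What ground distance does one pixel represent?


pixel_cm = 2.54 / 336 ≈ 0.00756 cm
ground = pixel_cm * 50000 / 100 = 2.54 * 50000 / (336 * 100) = 127000 / 33600 ≈ 3.78 m

3.78 m


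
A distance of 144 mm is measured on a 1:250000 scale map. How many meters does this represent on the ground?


ground = 144 mm * 250000 / 1000 = 36000.0 m

36000.0 m


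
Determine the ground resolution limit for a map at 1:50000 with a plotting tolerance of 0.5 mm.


ground = 0.5 mm * 50000 / 1000 = 25.0 m

25.0 m


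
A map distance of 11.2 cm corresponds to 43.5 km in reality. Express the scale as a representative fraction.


ground = 43.5 km = 4350000 cm; RF denominator = ground / map = 4350000 / 11.2 ≈ 388393; RF = 1:388393

1:388393


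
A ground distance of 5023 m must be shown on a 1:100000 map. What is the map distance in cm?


map_cm = 5023 * 100 / 100000 = 5.023 cm ≈ 5.02 cm

5.02 cm


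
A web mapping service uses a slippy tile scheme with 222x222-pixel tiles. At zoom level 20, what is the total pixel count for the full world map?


tiles per axis = 2^20 = 1048576
total tiles = 1048576^2 = 1099511627776
pixels per axis = 1048576 * 222 = 232783872
total pixels = 232783872^2 = 54188331063312384

54188331063312384 pixels


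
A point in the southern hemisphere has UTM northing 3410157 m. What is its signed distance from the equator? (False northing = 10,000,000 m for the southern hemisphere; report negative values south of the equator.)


For southern: actual = 3410157 - 10000000 = -6589843 m

-6589843 m


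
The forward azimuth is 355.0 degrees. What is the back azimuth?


back azimuth = (355.0 + 180) mod 360 = 175.0 degrees

175.0 degrees


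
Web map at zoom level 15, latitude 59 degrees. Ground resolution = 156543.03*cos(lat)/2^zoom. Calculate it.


res = 156543.03 * cos(59) / 2^15 = 156543.03 * 0.51503807 / 32768 = 2.46 m/pixel

2.46 m/pixel


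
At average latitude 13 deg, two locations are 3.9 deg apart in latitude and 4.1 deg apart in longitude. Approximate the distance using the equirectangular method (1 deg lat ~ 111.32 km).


dlat_km = 3.9 * 111.32 = 434.148
dlon_km = 4.1 * 111.32 * cos(13) ≈ 444.714
dist = sqrt(434.148^2 + 444.714^2) ≈ 621.5 km

621.5 km


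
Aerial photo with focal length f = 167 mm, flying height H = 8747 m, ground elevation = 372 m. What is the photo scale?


scale = f / (H - h) = 167 mm / 8375 m = 167 / 8375000 = 1:50150

1:50150


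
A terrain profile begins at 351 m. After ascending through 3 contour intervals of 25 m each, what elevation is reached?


elevation = 351 + 3 * 25 = 426 m

426 m


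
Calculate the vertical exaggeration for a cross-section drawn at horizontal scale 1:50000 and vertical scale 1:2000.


VE = horizontal_scale / vertical_scale = 50000 / 2000 = 25.0

25.0x


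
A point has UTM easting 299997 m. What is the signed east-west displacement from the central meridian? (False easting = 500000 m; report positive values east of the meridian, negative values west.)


displacement = 299997 - 500000 = -200003 m

-200003 m


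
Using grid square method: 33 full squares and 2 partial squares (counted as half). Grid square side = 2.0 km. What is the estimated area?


effective squares = 33 + 2 * 0.5 = 34.0
area = 34.0 * 4.0 = 136.0 km^2

136.0 km^2


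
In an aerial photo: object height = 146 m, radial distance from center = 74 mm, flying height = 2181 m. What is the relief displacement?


d = h * r / H = 146 * 74 / 2181 = 4.95 mm

4.95 mm


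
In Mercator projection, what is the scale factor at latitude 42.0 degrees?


SF = 1 / cos(42.0) = 1 / 0.743145 = 1.346

1.346


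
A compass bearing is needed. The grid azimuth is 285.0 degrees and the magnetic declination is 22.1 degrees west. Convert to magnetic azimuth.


magnetic azimuth = grid azimuth - declination (east +ve)
mag_az = 285.0 - -22.1 = 307.1 degrees

307.1 degrees


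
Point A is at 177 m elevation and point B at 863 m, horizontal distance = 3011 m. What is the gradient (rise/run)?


gradient = (863 - 177) / 3011 = 686 / 3011 = 0.2278

0.2278


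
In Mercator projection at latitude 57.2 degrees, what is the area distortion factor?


area_distortion = 1/cos^2(57.2) = 3.408

3.408


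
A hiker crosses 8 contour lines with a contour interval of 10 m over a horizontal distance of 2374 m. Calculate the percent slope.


elevation change = 8 * 10 = 80 m
slope = 80 / 2374 * 100 = 3.4%

3.4%


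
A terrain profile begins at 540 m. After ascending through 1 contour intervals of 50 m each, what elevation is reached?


elevation = 540 + 1 * 50 = 590 m

590 m


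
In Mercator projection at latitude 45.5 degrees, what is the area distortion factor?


area_distortion = 1/cos^2(45.5) = 2.036

2.036


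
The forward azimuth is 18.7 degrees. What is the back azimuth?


back azimuth = (18.7 + 180) mod 360 = 198.7 degrees

198.7 degrees


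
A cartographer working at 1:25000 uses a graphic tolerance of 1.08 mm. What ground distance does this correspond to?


ground = 1.08 mm * 25000 / 1000 = 27.0 m

27.0 m


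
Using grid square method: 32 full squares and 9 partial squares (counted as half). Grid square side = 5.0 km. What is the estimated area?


effective squares = 32 + 9 * 0.5 = 36.5
area = 36.5 * 25.0 = 912.5 km^2

912.5 km^2


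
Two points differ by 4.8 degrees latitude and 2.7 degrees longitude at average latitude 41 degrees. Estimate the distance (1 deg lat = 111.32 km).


dlat_km = 4.8 * 111.32 = 534.336
dlon_km = 2.7 * 111.32 * cos(41) ≈ 226.839
dist = sqrt(534.336^2 + 226.839^2) ≈ 580.5 km

580.5 km


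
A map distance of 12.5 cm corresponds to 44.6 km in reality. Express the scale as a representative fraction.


ground = 44.6 km = 4460000 cm; RF denominator = ground / map = 4460000 / 12.5 = 356800; RF = 1:356800

1:356800


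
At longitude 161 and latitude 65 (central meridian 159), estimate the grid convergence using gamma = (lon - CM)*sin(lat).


gamma = (161 - 159) * sin(65) = 2 * 0.906308 = 1.813 degrees

1.813 degrees


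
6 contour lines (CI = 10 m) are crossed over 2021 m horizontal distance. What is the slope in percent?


elevation change = 6 * 10 = 60 m
slope = 60 / 2021 * 100 = 3.0%

3.0%


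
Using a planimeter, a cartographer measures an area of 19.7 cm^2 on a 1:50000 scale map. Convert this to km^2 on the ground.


ground_area = 19.7 * (50000/100)^2 = 4925000.0 m^2 = 4.925 km^2

4.925 km^2


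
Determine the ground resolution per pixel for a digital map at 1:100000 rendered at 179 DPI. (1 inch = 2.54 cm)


pixel_cm = 2.54 / 179 ≈ 0.01419 cm
ground = pixel_cm * 100000 / 100 = 2.54 * 100000 / (179 * 100) = 254000 / 17900 ≈ 14.19 m

14.19 m


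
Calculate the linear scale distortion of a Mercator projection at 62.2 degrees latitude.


SF = 1 / cos(62.2) = 1 / 0.466387 = 2.144

2.144


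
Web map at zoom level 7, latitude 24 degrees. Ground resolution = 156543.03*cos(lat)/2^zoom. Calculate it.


res = 156543.03 * cos(24) / 2^7 = 156543.03 * 0.91354546 / 128 = 1117.26 m/pixel

1117.26 m/pixel


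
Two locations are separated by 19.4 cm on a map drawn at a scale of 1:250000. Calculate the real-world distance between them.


ground = 19.4 cm * 250000 / 100 = 48500.0 m = 48.5 km

48.5 km


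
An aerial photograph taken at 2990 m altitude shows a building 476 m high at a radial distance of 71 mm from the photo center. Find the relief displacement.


d = h * r / H = 476 * 71 / 2990 = 11.3 mm

11.3 mm


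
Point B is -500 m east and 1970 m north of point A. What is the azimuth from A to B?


az = atan2(-500, 1970) = -14.2 deg
adjusted to 0-360: 345.8 degrees

345.8 degrees


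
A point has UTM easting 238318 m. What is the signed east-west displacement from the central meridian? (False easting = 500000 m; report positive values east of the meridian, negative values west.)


displacement = 238318 - 500000 = -261682 m

-261682 m


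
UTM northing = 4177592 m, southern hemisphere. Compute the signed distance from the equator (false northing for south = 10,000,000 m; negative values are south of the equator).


For southern: actual = 4177592 - 10000000 = -5822408 m

-5822408 m
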